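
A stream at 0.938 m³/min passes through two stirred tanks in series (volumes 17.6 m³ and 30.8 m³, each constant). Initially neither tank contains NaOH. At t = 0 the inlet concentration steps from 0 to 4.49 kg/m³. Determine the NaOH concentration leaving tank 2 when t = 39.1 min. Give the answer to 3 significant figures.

2.05 kg/m³

Each tank obeys Vᵢ dCᵢ/dt = Q(Cᵢ₋₁ − Cᵢ), so τᵢ = Vᵢ/Q.
τ₁ = 17.6/0.938 = 18.763 min; τ₂ = 30.8/0.938 = 32.836 min.
Tank 1: C₁ = C_in(1 − e^(−t/τ₁)). Tank 2 (τ₁ ≠ τ₂): C₂ = C_in[1 − (τ₁ e^(−t/τ₁) − τ₂ e^(−t/τ₂))/(τ₁ − τ₂)].
At t = 39.1: e^(−t/τ₁) = 0.12445, e^(−t/τ₂) = 0.30399.
C₂ = 4.49·[1 − (18.763·0.12445 − 32.836·0.30399)/(-14.072)] = 4.49·0.45663 = 2.0503 kg/m³.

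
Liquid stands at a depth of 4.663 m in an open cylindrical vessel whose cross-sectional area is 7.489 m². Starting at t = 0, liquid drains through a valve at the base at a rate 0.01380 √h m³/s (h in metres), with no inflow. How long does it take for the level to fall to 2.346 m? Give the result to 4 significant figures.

With no inflow, A dh/dt = −0.01380 √h.
∫ h^(−1/2) dh = −(0.01380/A) ∫ dt, giving 2√h = 2√h₀ − (0.01380/A) t.
t = 2A(√h₀ − √h)/0.01380 = 2·7.489·(√4.663 − √2.346)/0.01380
  = 14.9780 × (2.15940 − 1.53167) / 0.01380 = 681.317 s.

681.3 s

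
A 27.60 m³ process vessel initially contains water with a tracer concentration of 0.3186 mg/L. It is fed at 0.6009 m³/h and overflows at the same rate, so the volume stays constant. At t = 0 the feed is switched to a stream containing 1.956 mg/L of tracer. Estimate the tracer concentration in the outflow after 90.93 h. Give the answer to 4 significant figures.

Mass balance on the solute (V constant): V dC/dt = Q(C_in − C).
Rewrite as dC/dt + C/τ = C_in/τ, τ = V/Q = 45.9311 h.
This is linear first-order; C(t) = C_in + (C₀ − C_in) e^(−t/τ).
C(90.93) = 1.956 + (0.3186 − 1.956)·e^(−90.93/45.9311) = 1.956 + (-1.63740)·0.138110 = 1.72986 mg/L.

1.730 mg/L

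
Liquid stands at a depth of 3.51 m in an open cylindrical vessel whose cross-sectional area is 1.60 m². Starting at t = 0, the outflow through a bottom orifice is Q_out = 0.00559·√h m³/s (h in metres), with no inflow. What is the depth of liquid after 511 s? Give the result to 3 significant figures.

A dh/dt = −Q_out = −0.00559 √h.
∫ h^(−1/2) dh = −(0.00559/A) ∫ dt, giving 2√h = 2√h₀ − (0.00559/A) t.
√h = √3.51 − 0.00559·511/(2·1.60) = 1.8735 − 0.89265 = 0.98085.
h = 0.98085² = 0.96206 m.

0.962 m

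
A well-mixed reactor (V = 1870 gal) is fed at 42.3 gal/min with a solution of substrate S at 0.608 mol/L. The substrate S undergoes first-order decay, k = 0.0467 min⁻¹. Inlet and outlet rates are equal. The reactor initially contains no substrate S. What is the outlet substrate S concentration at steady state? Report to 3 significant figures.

Accumulation = in − out − consumed: V dC/dt = Q C_in − Q C − k V C.
At steady state: 0 = Q C_in − (Q + kV) C_ss, so C_ss = Q C_in/(Q + kV).
C_ss = 42.3·0.608/(42.3 + 0.0467·1870) = 25.718/129.63 = 0.19840 mol/L.

0.198 mol/L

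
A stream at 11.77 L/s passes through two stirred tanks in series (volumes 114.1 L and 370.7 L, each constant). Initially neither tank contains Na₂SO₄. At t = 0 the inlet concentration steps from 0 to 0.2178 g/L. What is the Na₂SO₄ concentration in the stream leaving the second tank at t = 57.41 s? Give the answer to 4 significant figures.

Species balance on tank i: dCᵢ/dt = (Cᵢ₋₁ − Cᵢ)/τᵢ with τᵢ = Vᵢ/Q.
τ₁ = 114.1/11.77 = 9.69414 s; τ₂ = 370.7/11.77 = 31.4953 s.
Tank 1: C₁ = C_in(1 − e^(−t/τ₁)). Tank 2 (τ₁ ≠ τ₂): C₂ = C_in[1 − (τ₁ e^(−t/τ₁) − τ₂ e^(−t/τ₂))/(τ₁ − τ₂)].
At t = 57.41: e^(−t/τ₁) = 0.00267947, e^(−t/τ₂) = 0.161571.
C₂ = 0.2178·[1 − (9.69414·0.00267947 − 31.4953·0.161571)/(-21.8012)] = 0.2178·0.767776 = 0.167222 g/L.

0.1672 g/L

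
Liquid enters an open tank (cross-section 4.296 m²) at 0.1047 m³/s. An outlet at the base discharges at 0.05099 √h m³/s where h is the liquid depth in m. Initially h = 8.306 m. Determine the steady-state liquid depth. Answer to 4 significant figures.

4.216 m

Unsteady balance on liquid volume: A dh/dt = Q_in − 0.05099 √h. At steady state dh/dt = 0:
Q_in = 0.05099 √h_ss ⇒ √h_ss = 0.1047/0.05099 = 2.05334.
h_ss = 2.05334² = 4.21622 m. (Since h₀ = 8.306 m > h_ss, the level will fall toward this value.)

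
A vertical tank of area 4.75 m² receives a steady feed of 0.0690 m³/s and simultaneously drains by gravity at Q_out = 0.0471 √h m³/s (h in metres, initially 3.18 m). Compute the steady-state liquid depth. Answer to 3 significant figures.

A dh/dt = Q_in − 0.0471 √h. Steady state requires inflow = outflow:
Q_in = 0.0471 √h_ss ⇒ √h_ss = 0.0690/0.0471 = 1.4650.
h_ss = 1.4650² = 2.1461 m. (Since h₀ = 3.18 m > h_ss, the level will fall toward this value.)

2.15 m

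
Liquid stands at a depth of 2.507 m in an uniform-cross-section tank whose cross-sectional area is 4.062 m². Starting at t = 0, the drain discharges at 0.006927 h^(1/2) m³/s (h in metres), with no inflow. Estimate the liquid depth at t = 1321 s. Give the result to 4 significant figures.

With no inflow, A dh/dt = −0.006927 √h.
Separate and integrate: 2(√h − √h₀) = −(0.006927/A) t.
√h = √2.507 − 0.006927·1321/(2·4.062) = 1.58335 − 1.12636 = 0.456989.
h = 0.456989² = 0.208839 m.

0.2088 m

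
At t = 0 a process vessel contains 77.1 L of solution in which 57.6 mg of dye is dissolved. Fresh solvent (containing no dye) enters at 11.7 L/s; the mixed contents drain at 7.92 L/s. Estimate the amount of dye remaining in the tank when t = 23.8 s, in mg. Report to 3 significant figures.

Let m(t) be the amount of dye. Volume: V(t) = V₀ + (Q_in − Q_out) t = 77.1 + 3.7800 t; V(23.8) = 167.06 L.
No dye enters, so dm/dt = −Q_out · (m/V).
dm/m = −Q_out dt/(V₀ + 3.7800 t); integrating gives ln(m/m₀) = −(Q_out/(Q_in−Q_out)) ln(V/V₀).
m = m₀ (V₀/V)^(Q_out/(Q_in−Q_out)) = 57.6 × (77.1/167.06)^(2.0952) = 11.397 mg.

11.4 mg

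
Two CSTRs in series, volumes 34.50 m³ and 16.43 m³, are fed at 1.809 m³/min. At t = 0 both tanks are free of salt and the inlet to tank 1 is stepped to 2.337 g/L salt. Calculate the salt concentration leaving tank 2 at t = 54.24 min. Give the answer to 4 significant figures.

2.083 g/L

Time constants: τᵢ = Vᵢ/Q for each well-mixed tank.
τ₁ = 34.50/1.809 = 19.0713 min; τ₂ = 16.43/1.809 = 9.08237 min.
Solving the cascade with C₁(0)=C₂(0)=0 gives C₂(t) = C_in[1 − (τ₁ e^(−t/τ₁) − τ₂ e^(−t/τ₂))/(τ₁ − τ₂)].
At t = 54.24: e^(−t/τ₁) = 0.0581888, e^(−t/τ₂) = 0.00254911.
C₂ = 2.337·[1 − (19.0713·0.0581888 − 9.08237·0.00254911)/(9.98894)] = 2.337·0.891221 = 2.08278 g/L.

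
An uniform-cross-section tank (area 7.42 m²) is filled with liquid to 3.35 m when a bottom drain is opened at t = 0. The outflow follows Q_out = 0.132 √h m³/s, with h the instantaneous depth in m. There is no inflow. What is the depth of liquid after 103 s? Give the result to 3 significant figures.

With no inflow, A dh/dt = −0.132 √h.
This is separable: 2 d(√h)/dt = −0.132/A, so √h = √h₀ − (0.132/(2A)) t.
√h = √3.35 − 0.132·103/(2·7.42) = 1.8303 − 0.91617 = 0.91413.
h = 0.91413² = 0.83563 m.

0.836 m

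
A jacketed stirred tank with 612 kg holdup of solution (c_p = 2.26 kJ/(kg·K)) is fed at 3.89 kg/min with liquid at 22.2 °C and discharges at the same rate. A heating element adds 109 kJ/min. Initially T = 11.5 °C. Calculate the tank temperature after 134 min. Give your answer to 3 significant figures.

24.7 °C

First-law balance (no shaft work): M c_p dT/dt = ṁ c_p (T_in − T) + 109.
τ = M/ṁ = 157.33 min; T_ss = T_in + Q̇/(ṁ c_p) = 22.2 + 109/(3.89·2.26) = 34.598 °C.
T approaches T_ss exponentially: T(t) = T_ss + (T₀ − T_ss) e^(−t/τ).
T(134) = 34.598 + (-23.098)·e^(−134/157.33) = 34.598 + (-23.098)·0.42668 = 24.743 °C.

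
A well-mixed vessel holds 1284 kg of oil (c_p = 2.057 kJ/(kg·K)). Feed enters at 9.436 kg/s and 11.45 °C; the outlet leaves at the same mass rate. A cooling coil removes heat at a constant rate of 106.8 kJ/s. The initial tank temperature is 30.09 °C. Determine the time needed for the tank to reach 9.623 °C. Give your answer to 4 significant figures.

M c_p dT/dt = ṁ c_p (T_in − T) − Q̇.
τ = M/ṁ = 136.075 s; T_ss = T_in − Q̇/(ṁ c_p) = 5.94764 °C.
T(t) = T_ss + (T₀ − T_ss) e^(−t/τ). Set T = 9.623:
e^(−t/τ) = (9.623 − 5.94764)/(30.09 − 5.94764) = 0.152237
t = −136.075 · ln(0.152237) = 256.136 s.

256.1 s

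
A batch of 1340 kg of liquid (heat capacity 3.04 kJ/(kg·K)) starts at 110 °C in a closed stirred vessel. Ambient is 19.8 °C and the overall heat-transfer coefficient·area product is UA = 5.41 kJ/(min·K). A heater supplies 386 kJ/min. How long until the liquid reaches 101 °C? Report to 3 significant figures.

Lumped-capacitance energy balance: M c_p dT/dt = UA(T_amb − T) + Q̇.
τ = M c_p/UA = 752.98 min; T_ss = T_amb + Q̇/UA = 19.8 + 386/5.41 = 91.149 °C.
T(t) = T_ss + (T₀ − T_ss)e^(−t/τ); set T = 101:
t = −τ ln[(T − T_ss)/(T₀ − T_ss)] = −752.98 · ln(0.52256) = 488.69 min.

489 min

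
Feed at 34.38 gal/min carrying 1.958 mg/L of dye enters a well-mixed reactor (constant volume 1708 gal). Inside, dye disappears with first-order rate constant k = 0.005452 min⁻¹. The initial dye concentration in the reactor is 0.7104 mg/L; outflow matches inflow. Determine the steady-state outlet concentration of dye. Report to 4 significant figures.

1.541 mg/L

Species balance: V dC/dt = Q C_in − Q C − k V C.
At steady state: 0 = Q C_in − (Q + kV) C_ss, so C_ss = Q C_in/(Q + kV).
C_ss = 34.38·1.958/(34.38 + 0.005452·1708) = 67.3160/43.6920 = 1.54069 mg/L.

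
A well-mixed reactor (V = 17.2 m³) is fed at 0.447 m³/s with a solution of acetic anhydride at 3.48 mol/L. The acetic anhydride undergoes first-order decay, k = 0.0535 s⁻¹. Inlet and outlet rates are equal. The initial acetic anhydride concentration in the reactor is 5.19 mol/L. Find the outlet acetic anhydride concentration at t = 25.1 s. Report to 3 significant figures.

1.69 mol/L

V dC/dt = Q(C_in − C) − k V C.
This is linear with rate a = Q/V + k = 0.079488 s⁻¹.
C_ss = Q C_in/(Q + kV) = 1.1378 mol/L; C(t) = C_ss + (C₀ − C_ss) e^(−a t).
C(25.1) = 1.1378 + (4.0522)·e^(−0.079488·25.1) = 1.1378 + (4.0522)·0.13599 = 1.6888 mol/L.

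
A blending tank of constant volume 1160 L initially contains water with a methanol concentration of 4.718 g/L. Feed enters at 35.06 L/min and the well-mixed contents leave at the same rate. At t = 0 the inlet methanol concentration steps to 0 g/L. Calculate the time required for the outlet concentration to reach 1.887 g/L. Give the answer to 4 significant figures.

30.32 min

Accumulation = in − out for the solute gives V dC/dt = Q(C_in − C), so τ = V/Q = 33.0861 min.
C(t) = C_in + (C₀ − C_in) e^(−t/τ). Set C = 1.887 and solve for t:
e^(−t/τ) = (C − C_in)/(C₀ − C_in) = (1.887 − 0)/(4.718 − 0) = 0.399958
t = −τ ln(…) = 33.0861 × 0.916397 = 30.3200 min.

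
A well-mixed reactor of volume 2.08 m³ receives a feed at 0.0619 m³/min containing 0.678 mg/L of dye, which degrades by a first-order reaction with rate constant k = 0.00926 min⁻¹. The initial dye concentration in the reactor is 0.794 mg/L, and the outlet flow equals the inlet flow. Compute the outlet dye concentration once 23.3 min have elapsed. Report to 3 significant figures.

0.629 mg/L

Accumulation = in − out − consumed: V dC/dt = Q C_in − Q C − k V C.
This is linear with rate a = Q/V + k = 0.039020 min⁻¹.
C_ss = Q C_in/(Q + kV) = 0.51710 mg/L; C(t) = C_ss + (C₀ − C_ss) e^(−a t).
C(23.3) = 0.51710 + (0.27690)·e^(−0.039020·23.3) = 0.51710 + (0.27690)·0.40286 = 0.62865 mg/L.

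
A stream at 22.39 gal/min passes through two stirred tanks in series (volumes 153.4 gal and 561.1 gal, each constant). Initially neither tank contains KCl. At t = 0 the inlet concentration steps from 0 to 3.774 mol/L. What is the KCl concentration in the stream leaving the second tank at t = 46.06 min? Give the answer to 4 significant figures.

2.949 mol/L

Each tank obeys Vᵢ dCᵢ/dt = Q(Cᵢ₋₁ − Cᵢ), so τᵢ = Vᵢ/Q.
τ₁ = 153.4/22.39 = 6.85127 min; τ₂ = 561.1/22.39 = 25.0603 min.
Solving the cascade with C₁(0)=C₂(0)=0 gives C₂(t) = C_in[1 − (τ₁ e^(−t/τ₁) − τ₂ e^(−t/τ₂))/(τ₁ − τ₂)].
At t = 46.06: e^(−t/τ₁) = 0.00120312, e^(−t/τ₂) = 0.159141.
C₂ = 3.774·[1 − (6.85127·0.00120312 − 25.0603·0.159141)/(-18.2090)] = 3.774·0.781434 = 2.94913 mol/L.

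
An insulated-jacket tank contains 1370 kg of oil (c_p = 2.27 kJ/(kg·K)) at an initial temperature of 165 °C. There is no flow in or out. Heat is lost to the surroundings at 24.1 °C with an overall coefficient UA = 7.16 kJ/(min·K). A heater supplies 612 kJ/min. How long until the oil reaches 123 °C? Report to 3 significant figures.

M c_p dT/dt = −UA(T − T_amb) + Q̇.
τ = M c_p/UA = 434.34 min; T_ss = T_amb + Q̇/UA = 24.1 + 612/7.16 = 109.57 °C.
T(t) = T_ss + (T₀ − T_ss)e^(−t/τ); set T = 123:
t = −τ ln[(T − T_ss)/(T₀ − T_ss)] = −434.34 · ln(0.24222) = 615.86 min.

616 min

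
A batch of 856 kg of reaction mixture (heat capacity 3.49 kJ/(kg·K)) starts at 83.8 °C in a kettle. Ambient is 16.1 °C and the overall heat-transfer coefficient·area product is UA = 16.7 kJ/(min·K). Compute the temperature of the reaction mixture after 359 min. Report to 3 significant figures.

25.2 °C

M c_p dT/dt = −UA(T − T_amb).
dT/dt = (T_ss − T)/τ with T_ss = T_amb = 16.100 °C, τ = M c_p/UA = 856·3.49/16.7 = 178.89 min.
Solution: T(t) = T_ss + (T₀ − T_ss) e^(−t/τ).
T(359) = 16.100 + (67.700)·0.13441 = 25.200 °C.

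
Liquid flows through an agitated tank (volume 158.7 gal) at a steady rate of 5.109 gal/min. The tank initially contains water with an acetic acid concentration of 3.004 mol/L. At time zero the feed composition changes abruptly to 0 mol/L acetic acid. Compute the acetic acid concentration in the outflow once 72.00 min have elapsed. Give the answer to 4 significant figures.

0.2958 mol/L

Mass balance on the solute (V constant): V dC/dt = Q(C_in − C).
Rewrite as dC/dt + C/τ = C_in/τ, τ = V/Q = 31.0628 min.
C approaches C_in exponentially: C(t) = C_in + (C₀ − C_in) e^(−t/τ).
C(72.00) = 0 + (3.004 − 0)·e^(−72.00/31.0628) = 0 + (3.00400)·0.0984819 = 0.295840 mol/L.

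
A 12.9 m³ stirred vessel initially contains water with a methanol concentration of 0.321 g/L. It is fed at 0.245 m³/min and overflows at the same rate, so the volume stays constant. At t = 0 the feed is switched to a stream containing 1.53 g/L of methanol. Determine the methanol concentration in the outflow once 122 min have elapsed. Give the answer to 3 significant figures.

1.41 g/L

Unsteady species balance (constant V, well mixed): V dC/dt = Q(C_in − C).
Rewrite as dC/dt + C/τ = C_in/τ, τ = V/Q = 52.653 min.
C approaches C_in exponentially: C(t) = C_in + (C₀ − C_in) e^(−t/τ).
C(122) = 1.53 + (0.321 − 1.53)·e^(−122/52.653) = 1.53 + (-1.2090)·0.098564 = 1.4108 g/L.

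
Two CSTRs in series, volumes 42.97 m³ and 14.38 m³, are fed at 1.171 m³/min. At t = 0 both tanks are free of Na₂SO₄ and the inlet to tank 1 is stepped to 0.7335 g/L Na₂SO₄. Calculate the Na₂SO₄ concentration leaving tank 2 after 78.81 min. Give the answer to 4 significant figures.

0.6054 g/L

Each tank obeys Vᵢ dCᵢ/dt = Q(Cᵢ₋₁ − Cᵢ), so τᵢ = Vᵢ/Q.
τ₁ = 42.97/1.171 = 36.6951 min; τ₂ = 14.38/1.171 = 12.2801 min.
Tank 1: C₁ = C_in(1 − e^(−t/τ₁)). Tank 2 (τ₁ ≠ τ₂): C₂ = C_in[1 − (τ₁ e^(−t/τ₁) − τ₂ e^(−t/τ₂))/(τ₁ − τ₂)].
At t = 78.81: e^(−t/τ₁) = 0.116753, e^(−t/τ₂) = 0.00163241.
C₂ = 0.7335·[1 − (36.6951·0.116753 − 12.2801·0.00163241)/(24.4150)] = 0.7335·0.825345 = 0.605390 g/L.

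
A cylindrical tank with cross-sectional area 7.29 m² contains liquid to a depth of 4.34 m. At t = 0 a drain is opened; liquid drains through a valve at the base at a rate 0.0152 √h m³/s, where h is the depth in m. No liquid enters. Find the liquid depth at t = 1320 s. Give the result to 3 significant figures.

0.500 m

A dh/dt = −Q_out = −0.0152 √h.
Separate and integrate: 2(√h − √h₀) = −(0.0152/A) t.
√h = √4.34 − 0.0152·1320/(2·7.29) = 2.0833 − 1.3761 = 0.70713.
h = 0.70713² = 0.50004 m.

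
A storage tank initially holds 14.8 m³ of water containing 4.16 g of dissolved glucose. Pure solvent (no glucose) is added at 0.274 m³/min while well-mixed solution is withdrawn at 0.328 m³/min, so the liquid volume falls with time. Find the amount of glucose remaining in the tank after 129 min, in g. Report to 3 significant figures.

Let m(t) be the amount of glucose. Volume: V(t) = V₀ + (Q_in − Q_out) t = 14.8 − 0.054000 t; V(129) = 7.8340 m³.
Solute balance: dm/dt = 0 − Q_out C = −Q_out m/V(t).
Separate: dm/m = −Q_out dt/V(t) ⇒ ln(m/m₀) = −(Q_out/(Q_in−Q_out)) ln(V/V₀).
m = m₀ (V₀/V)^(Q_out/(Q_in−Q_out)) = 4.16 × (14.8/7.8340)^(-6.0741) = 0.087289 g.

0.0873 g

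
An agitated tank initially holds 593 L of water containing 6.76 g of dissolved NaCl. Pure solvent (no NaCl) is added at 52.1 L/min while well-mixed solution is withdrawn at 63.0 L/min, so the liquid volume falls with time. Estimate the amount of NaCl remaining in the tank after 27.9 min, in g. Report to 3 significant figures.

0.106 g

Total volume: dV/dt = Q_in − Q_out = -10.900 L/min, so V(t) = 593 − 10.900 t and V(27.9) = 288.89 L.
Species balance (pure solvent in): dm/dt = −Q_out · m/V(t).
dm/m = −Q_out dt/(V₀ − 10.900 t); integrating gives ln(m/m₀) = −(Q_out/(Q_in−Q_out)) ln(V/V₀).
m = m₀ (V₀/V)^(Q_out/(Q_in−Q_out)) = 6.76 × (593/288.89)^(-5.7798) = 0.10587 g.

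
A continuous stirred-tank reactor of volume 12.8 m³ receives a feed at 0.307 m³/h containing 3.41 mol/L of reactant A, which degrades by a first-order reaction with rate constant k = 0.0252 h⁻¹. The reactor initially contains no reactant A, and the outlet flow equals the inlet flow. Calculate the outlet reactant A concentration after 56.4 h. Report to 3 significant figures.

Species balance: V dC/dt = Q C_in − Q C − k V C.
This is linear with rate a = Q/V + k = 0.049184 h⁻¹.
C_ss = Q C_in/(Q + kV) = 1.6629 mol/L; C(t) = C_ss + (C₀ − C_ss) e^(−a t).
C(56.4) = 1.6629 + (-1.6629)·e^(−0.049184·56.4) = 1.6629 + (-1.6629)·0.062412 = 1.5591 mol/L.

1.56 mol/L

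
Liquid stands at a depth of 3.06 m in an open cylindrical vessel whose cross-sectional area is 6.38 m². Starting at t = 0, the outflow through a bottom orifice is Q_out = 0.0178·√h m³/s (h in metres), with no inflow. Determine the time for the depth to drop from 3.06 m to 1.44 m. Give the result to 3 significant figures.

394 s

With no inflow, A dh/dt = −0.0178 √h.
This is separable: 2 d(√h)/dt = −0.0178/A, so √h = √h₀ − (0.0178/(2A)) t.
t = 2A(√h₀ − √h)/0.0178 = 2·6.38·(√3.06 − √1.44)/0.0178
  = 12.760 × (1.7493 − 1.2000) / 0.0178 = 393.76 s.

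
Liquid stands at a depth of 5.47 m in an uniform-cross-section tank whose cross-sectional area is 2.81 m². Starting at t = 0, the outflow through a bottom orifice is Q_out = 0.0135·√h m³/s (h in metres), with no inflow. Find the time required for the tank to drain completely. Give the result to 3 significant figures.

With no inflow, A dh/dt = −0.0135 √h.
Separate and integrate: 2(√h − √h₀) = −(0.0135/A) t.
Set h = 0: 2√h₀ = (0.0135/A) t_empty ⇒ t_empty = 2A√h₀/0.0135.
t_empty = 2·2.81·√5.47/0.0135 = 5.6200·2.3388/0.0135 = 973.64 s.

974 s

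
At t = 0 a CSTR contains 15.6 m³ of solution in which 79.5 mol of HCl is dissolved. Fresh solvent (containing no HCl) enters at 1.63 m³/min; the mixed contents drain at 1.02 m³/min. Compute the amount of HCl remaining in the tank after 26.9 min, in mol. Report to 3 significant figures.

Let m(t) be the amount of HCl. Volume: V(t) = V₀ + (Q_in − Q_out) t = 15.6 + 0.61000 t; V(26.9) = 32.009 m³.
Solute balance: dm/dt = 0 − Q_out C = −Q_out m/V(t).
dm/m = −Q_out dt/(V₀ + 0.61000 t); integrating gives ln(m/m₀) = −(Q_out/(Q_in−Q_out)) ln(V/V₀).
m = m₀ (V₀/V)^(Q_out/(Q_in−Q_out)) = 79.5 × (15.6/32.009)^(1.6721) = 23.901 mol.

23.9 mol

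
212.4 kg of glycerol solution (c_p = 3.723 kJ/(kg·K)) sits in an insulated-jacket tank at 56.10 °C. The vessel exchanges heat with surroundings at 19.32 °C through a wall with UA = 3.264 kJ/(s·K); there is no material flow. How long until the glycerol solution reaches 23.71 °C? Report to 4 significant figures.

515.0 s

First-law balance (no shaft work): M c_p dT/dt = −UA(T − T_amb).
τ = M c_p/UA = 242.269 s; T_ss = T_amb = 19.3200 °C.
T(t) = T_ss + (T₀ − T_ss)e^(−t/τ); set T = 23.71:
t = −τ ln[(T − T_ss)/(T₀ − T_ss)] = −242.269 · ln(0.119358) = 514.973 s.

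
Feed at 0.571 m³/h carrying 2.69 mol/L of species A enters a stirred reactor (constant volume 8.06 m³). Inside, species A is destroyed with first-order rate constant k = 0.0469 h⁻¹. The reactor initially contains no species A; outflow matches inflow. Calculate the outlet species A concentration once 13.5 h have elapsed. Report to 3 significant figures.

Accumulation = in − out − consumed: V dC/dt = Q C_in − Q C − k V C.
This is linear with rate a = Q/V + k = 0.11774 h⁻¹.
C_ss = Q C_in/(Q + kV) = 1.6185 mol/L; C(t) = C_ss + (C₀ − C_ss) e^(−a t).
C(13.5) = 1.6185 + (-1.6185)·e^(−0.11774·13.5) = 1.6185 + (-1.6185)·0.20402 = 1.2883 mol/L.

1.29 mol/L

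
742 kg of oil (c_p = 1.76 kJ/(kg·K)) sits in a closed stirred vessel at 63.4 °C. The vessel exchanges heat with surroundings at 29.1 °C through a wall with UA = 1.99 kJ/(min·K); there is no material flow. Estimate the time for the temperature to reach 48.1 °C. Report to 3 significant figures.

388 min

Lumped-capacitance energy balance: M c_p dT/dt = UA(T_amb − T).
τ = M c_p/UA = 656.24 min; T_ss = T_amb = 29.100 °C.
T(t) = T_ss + (T₀ − T_ss)e^(−t/τ); set T = 48.1:
t = −τ ln[(T − T_ss)/(T₀ − T_ss)] = −656.24 · ln(0.55394) = 387.65 min.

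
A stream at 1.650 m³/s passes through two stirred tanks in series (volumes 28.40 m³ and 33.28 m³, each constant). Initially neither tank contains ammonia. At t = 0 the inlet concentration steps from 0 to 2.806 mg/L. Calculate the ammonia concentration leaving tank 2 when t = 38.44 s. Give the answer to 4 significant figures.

1.711 mg/L

Time constants: τᵢ = Vᵢ/Q for each well-mixed tank.
τ₁ = 28.40/1.650 = 17.2121 s; τ₂ = 33.28/1.650 = 20.1697 s.
Solving the cascade with C₁(0)=C₂(0)=0 gives C₂(t) = C_in[1 − (τ₁ e^(−t/τ₁) − τ₂ e^(−t/τ₂))/(τ₁ − τ₂)].
At t = 38.44: e^(−t/τ₁) = 0.107173, e^(−t/τ₂) = 0.148699.
C₂ = 2.806·[1 − (17.2121·0.107173 − 20.1697·0.148699)/(-2.95758)] = 2.806·0.609632 = 1.71063 mg/L.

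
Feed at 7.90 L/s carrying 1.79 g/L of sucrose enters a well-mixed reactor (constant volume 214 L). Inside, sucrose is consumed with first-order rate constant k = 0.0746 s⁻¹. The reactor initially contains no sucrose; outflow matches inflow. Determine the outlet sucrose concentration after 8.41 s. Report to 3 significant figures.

V dC/dt = Q(C_in − C) − k V C.
dC/dt = (Q/V) C_in − (Q/V + k) C; effective rate a = Q/V + k = 0.036916 + 0.0746 = 0.11152 s⁻¹.
C_ss = Q C_in/(Q + kV) = 0.59256 g/L; C(t) = C_ss + (C₀ − C_ss) e^(−a t).
C(8.41) = 0.59256 + (-0.59256)·e^(−0.11152·8.41) = 0.59256 + (-0.59256)·0.39147 = 0.36059 g/L.

0.361 g/L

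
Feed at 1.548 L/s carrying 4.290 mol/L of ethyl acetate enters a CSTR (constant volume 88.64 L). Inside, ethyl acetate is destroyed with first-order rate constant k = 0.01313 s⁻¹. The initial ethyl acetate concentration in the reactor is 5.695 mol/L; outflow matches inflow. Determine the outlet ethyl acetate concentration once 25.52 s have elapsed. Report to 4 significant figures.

Species balance: V dC/dt = Q C_in − Q C − k V C.
dC/dt = (Q/V) C_in − (Q/V + k) C; effective rate a = Q/V + k = 0.0174639 + 0.01313 = 0.0305939 s⁻¹.
C_ss = Q C_in/(Q + kV) = 2.44886 mol/L; C(t) = C_ss + (C₀ − C_ss) e^(−a t).
C(25.52) = 2.44886 + (3.24614)·e^(−0.0305939·25.52) = 2.44886 + (3.24614)·0.458059 = 3.93578 mol/L.

3.936 mol/L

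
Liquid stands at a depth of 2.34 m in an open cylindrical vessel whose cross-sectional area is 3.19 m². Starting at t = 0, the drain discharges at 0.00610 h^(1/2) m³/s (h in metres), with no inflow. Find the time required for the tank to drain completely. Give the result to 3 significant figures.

1600 s

With no inflow, A dh/dt = −0.00610 √h.
Separate and integrate: 2(√h − √h₀) = −(0.00610/A) t.
Set h = 0: 2√h₀ = (0.00610/A) t_empty ⇒ t_empty = 2A√h₀/0.00610.
t_empty = 2·3.19·√2.34/0.00610 = 6.3800·1.5297/0.00610 = 1599.9 s.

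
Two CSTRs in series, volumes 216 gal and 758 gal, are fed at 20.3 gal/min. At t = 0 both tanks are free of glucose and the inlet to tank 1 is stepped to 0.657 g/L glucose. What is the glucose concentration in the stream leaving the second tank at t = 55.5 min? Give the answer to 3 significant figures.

Each tank obeys Vᵢ dCᵢ/dt = Q(Cᵢ₋₁ − Cᵢ), so τᵢ = Vᵢ/Q.
τ₁ = 216/20.3 = 10.640 min; τ₂ = 758/20.3 = 37.340 min.
Solving the cascade with C₁(0)=C₂(0)=0 gives C₂(t) = C_in[1 − (τ₁ e^(−t/τ₁) − τ₂ e^(−t/τ₂))/(τ₁ − τ₂)].
At t = 55.5: e^(−t/τ₁) = 0.0054292, e^(−t/τ₂) = 0.22620.
C₂ = 0.657·[1 − (10.640·0.0054292 − 37.340·0.22620)/(-26.700)] = 0.657·0.68582 = 0.45058 g/L.

0.451 g/L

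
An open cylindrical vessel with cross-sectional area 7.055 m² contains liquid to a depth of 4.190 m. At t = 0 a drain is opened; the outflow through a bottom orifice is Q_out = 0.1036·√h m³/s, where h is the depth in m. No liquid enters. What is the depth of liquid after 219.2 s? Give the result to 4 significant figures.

0.1914 m

With no inflow, A dh/dt = −0.1036 √h.
This is separable: 2 d(√h)/dt = −0.1036/A, so √h = √h₀ − (0.1036/(2A)) t.
√h = √4.190 − 0.1036·219.2/(2·7.055) = 2.04695 − 1.60943 = 0.437515.
h = 0.437515² = 0.191419 m.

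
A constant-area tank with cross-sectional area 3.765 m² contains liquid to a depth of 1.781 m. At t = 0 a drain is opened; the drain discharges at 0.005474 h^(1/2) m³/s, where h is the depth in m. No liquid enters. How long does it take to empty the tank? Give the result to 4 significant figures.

A dh/dt = −Q_out = −0.005474 √h.
∫ h^(−1/2) dh = −(0.005474/A) ∫ dt, giving 2√h = 2√h₀ − (0.005474/A) t.
Tank is empty when √h = 0: t_empty = 2A√h₀/0.005474.
t_empty = 2·3.765·√1.781/0.005474 = 7.53000·1.33454/0.005474 = 1835.79 s.

1836 s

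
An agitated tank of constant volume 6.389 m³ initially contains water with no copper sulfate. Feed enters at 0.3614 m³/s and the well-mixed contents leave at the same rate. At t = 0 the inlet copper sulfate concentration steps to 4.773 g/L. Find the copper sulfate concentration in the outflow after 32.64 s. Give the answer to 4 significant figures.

Accumulation = in − out for the solute gives V dC/dt = Q(C_in − C).
Time constant τ = V/Q = 6.389/0.3614 = 17.6785 s.
This is linear first-order; C(t) = C_in + (C₀ − C_in) e^(−t/τ).
C(32.64) = 4.773 + (0 − 4.773)·e^(−32.64/17.6785) = 4.773 + (-4.77300)·0.157818 = 4.01974 g/L.

4.020 g/L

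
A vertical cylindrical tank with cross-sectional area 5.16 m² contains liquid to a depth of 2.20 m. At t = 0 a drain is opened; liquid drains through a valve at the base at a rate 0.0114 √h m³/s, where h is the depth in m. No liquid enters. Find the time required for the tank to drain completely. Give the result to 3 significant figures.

A dh/dt = −Q_out = −0.0114 √h.
∫ h^(−1/2) dh = −(0.0114/A) ∫ dt, giving 2√h = 2√h₀ − (0.0114/A) t.
Tank is empty when √h = 0: t_empty = 2A√h₀/0.0114.
t_empty = 2·5.16·√2.20/0.0114 = 10.320·1.4832/0.0114 = 1342.7 s.

1340 s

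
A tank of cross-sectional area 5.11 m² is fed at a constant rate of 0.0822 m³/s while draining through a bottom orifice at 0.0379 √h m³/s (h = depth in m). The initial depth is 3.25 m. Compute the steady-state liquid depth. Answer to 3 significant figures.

A dh/dt = Q_in − 0.0379 √h. Steady state requires inflow = outflow:
Q_in = 0.0379 √h_ss ⇒ √h_ss = 0.0822/0.0379 = 2.1689.
h_ss = 2.1689² = 4.7040 m. (Since h₀ = 3.25 m < h_ss, the level will rise toward this value.)

4.70 m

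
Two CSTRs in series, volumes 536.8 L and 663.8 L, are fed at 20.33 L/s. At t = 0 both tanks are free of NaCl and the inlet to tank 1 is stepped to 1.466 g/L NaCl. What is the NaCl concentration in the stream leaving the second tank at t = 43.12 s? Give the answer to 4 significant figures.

0.6307 g/L

Each tank obeys Vᵢ dCᵢ/dt = Q(Cᵢ₋₁ − Cᵢ), so τᵢ = Vᵢ/Q.
τ₁ = 536.8/20.33 = 26.4043 s; τ₂ = 663.8/20.33 = 32.6513 s.
Solving the cascade with C₁(0)=C₂(0)=0 gives C₂(t) = C_in[1 − (τ₁ e^(−t/τ₁) − τ₂ e^(−t/τ₂))/(τ₁ − τ₂)].
At t = 43.12: e^(−t/τ₁) = 0.195330, e^(−t/τ₂) = 0.266969.
C₂ = 1.466·[1 − (26.4043·0.195330 − 32.6513·0.266969)/(-6.24693)] = 1.466·0.430229 = 0.630716 g/L.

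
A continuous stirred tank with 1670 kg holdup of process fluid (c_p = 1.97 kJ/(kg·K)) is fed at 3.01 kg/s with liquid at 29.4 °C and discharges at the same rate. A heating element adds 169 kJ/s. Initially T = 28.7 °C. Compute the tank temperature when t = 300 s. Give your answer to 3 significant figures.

40.9 °C

M c_p dT/dt = ṁ c_p (T_in − T) + Q̇.
Rearrange: dT/dt = (T_ss − T)/τ with τ = M/ṁ = 554.82 s and T_ss = T_in + Q̇/(ṁ c_p) = 57.901 °C.
T approaches T_ss exponentially: T(t) = T_ss + (T₀ − T_ss) e^(−t/τ).
T(300) = 57.901 + (-29.201)·e^(−300/554.82) = 57.901 + (-29.201)·0.58233 = 40.896 °C.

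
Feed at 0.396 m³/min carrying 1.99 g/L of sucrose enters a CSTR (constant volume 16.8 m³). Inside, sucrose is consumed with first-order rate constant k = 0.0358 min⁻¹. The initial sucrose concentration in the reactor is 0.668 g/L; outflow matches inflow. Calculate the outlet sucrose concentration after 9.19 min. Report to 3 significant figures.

Accumulation = in − out − consumed: V dC/dt = Q C_in − Q C − k V C.
dC/dt = (Q/V) C_in − (Q/V + k) C; effective rate a = Q/V + k = 0.023571 + 0.0358 = 0.059371 min⁻¹.
C_ss = Q C_in/(Q + kV) = 0.79006 g/L; C(t) = C_ss + (C₀ − C_ss) e^(−a t).
C(9.19) = 0.79006 + (-0.12206)·e^(−0.059371·9.19) = 0.79006 + (-0.12206)·0.57948 = 0.71933 g/L.

0.719 g/L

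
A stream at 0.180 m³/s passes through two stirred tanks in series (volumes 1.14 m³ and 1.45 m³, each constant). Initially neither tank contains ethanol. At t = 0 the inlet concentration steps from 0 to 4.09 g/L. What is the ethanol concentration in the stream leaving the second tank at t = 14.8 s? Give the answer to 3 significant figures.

2.50 g/L

Each tank obeys Vᵢ dCᵢ/dt = Q(Cᵢ₋₁ − Cᵢ), so τᵢ = Vᵢ/Q.
τ₁ = 1.14/0.180 = 6.3333 s; τ₂ = 1.45/0.180 = 8.0556 s.
Tank 1: C₁ = C_in(1 − e^(−t/τ₁)). Tank 2 (τ₁ ≠ τ₂): C₂ = C_in[1 − (τ₁ e^(−t/τ₁) − τ₂ e^(−t/τ₂))/(τ₁ − τ₂)].
At t = 14.8: e^(−t/τ₁) = 0.096632, e^(−t/τ₂) = 0.15926.
C₂ = 4.09·[1 − (6.3333·0.096632 − 8.0556·0.15926)/(-1.7222)] = 4.09·0.61045 = 2.4967 g/L.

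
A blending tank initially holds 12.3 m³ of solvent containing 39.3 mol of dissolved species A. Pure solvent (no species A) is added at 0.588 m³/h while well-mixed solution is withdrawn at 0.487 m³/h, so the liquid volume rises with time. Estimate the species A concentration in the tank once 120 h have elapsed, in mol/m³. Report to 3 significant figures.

0.0590 mol/m³

Total volume: dV/dt = Q_in − Q_out = 0.10100 m³/h, so V(t) = 12.3 + 0.10100 t and V(120) = 24.420 m³.
Species balance (pure solvent in): dm/dt = −Q_out · m/V(t).
Separate: dm/m = −Q_out dt/V(t) ⇒ ln(m/m₀) = −(Q_out/(Q_in−Q_out)) ln(V/V₀).
m = m₀ (V₀/V)^(Q_out/(Q_in−Q_out)) = 39.3 × (12.3/24.420)^(4.8218) = 1.4397 mol.
C = m/V = 1.4397/24.420 = 0.058956 mol/m³.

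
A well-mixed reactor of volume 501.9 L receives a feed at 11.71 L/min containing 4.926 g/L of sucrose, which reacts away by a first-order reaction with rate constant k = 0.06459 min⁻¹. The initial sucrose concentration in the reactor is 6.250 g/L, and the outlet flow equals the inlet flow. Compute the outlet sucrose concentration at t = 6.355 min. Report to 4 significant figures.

4.134 g/L

Species balance: V dC/dt = Q C_in − Q C − k V C.
dC/dt = (Q/V) C_in − (Q/V + k) C; effective rate a = Q/V + k = 0.0233313 + 0.06459 = 0.0879213 min⁻¹.
C_ss = Q C_in/(Q + kV) = 1.30719 g/L; C(t) = C_ss + (C₀ − C_ss) e^(−a t).
C(6.355) = 1.30719 + (4.94281)·e^(−0.0879213·6.355) = 1.30719 + (4.94281)·0.571929 = 4.13413 g/L.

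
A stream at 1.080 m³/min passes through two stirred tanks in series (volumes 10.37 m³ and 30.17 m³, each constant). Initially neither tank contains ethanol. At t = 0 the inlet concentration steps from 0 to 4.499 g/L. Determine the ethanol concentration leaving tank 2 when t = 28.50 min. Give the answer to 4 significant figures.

2.149 g/L

Species balance on tank i: dCᵢ/dt = (Cᵢ₋₁ − Cᵢ)/τᵢ with τᵢ = Vᵢ/Q.
τ₁ = 10.37/1.080 = 9.60185 min; τ₂ = 30.17/1.080 = 27.9352 min.
Solving the cascade with C₁(0)=C₂(0)=0 gives C₂(t) = C_in[1 − (τ₁ e^(−t/τ₁) − τ₂ e^(−t/τ₂))/(τ₁ − τ₂)].
At t = 28.50: e^(−t/τ₁) = 0.0513969, e^(−t/τ₂) = 0.360516.
C₂ = 4.499·[1 − (9.60185·0.0513969 − 27.9352·0.360516)/(-18.3333)] = 4.499·0.477587 = 2.14866 g/L.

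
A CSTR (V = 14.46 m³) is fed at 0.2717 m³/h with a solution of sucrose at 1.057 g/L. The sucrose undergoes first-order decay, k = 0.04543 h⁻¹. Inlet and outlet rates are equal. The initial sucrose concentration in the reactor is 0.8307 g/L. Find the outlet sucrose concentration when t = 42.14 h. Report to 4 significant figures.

Accumulation = in − out − consumed: V dC/dt = Q C_in − Q C − k V C.
This is linear with rate a = Q/V + k = 0.0642198 h⁻¹.
C_ss = Q C_in/(Q + kV) = 0.309263 g/L; C(t) = C_ss + (C₀ − C_ss) e^(−a t).
C(42.14) = 0.309263 + (0.521437)·e^(−0.0642198·42.14) = 0.309263 + (0.521437)·0.0667887 = 0.344089 g/L.

0.3441 g/L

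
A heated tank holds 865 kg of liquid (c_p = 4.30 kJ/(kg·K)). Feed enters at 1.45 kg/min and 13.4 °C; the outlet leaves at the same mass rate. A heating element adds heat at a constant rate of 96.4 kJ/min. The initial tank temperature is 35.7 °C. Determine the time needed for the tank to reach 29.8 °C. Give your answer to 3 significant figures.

M c_p dT/dt = ṁ c_p (T_in − T) + Q̇.
τ = M/ṁ = 596.55 min; T_ss = T_in + Q̇/(ṁ c_p) = 28.861 °C.
T(t) = T_ss + (T₀ − T_ss) e^(−t/τ). Set T = 29.8:
e^(−t/τ) = (29.8 − 28.861)/(35.7 − 28.861) = 0.13729
t = −596.55 · ln(0.13729) = 1184.6 min.

1180 min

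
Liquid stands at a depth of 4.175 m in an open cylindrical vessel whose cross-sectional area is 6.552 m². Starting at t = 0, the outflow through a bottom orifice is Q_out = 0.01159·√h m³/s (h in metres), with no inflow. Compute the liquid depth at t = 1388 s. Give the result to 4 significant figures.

A dh/dt = −Q_out = −0.01159 √h.
∫ h^(−1/2) dh = −(0.01159/A) ∫ dt, giving 2√h = 2√h₀ − (0.01159/A) t.
√h = √4.175 − 0.01159·1388/(2·6.552) = 2.04328 − 1.22763 = 0.815647.
h = 0.815647² = 0.665281 m.

0.6653 m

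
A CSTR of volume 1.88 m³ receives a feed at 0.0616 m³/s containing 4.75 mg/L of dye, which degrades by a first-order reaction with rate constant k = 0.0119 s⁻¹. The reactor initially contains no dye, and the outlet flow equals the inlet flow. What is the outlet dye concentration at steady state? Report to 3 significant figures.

3.48 mg/L

V dC/dt = Q(C_in − C) − k V C.
At steady state: 0 = Q C_in − (Q + kV) C_ss, so C_ss = Q C_in/(Q + kV).
C_ss = 0.0616·4.75/(0.0616 + 0.0119·1.88) = 0.29260/0.083972 = 3.4845 mg/L.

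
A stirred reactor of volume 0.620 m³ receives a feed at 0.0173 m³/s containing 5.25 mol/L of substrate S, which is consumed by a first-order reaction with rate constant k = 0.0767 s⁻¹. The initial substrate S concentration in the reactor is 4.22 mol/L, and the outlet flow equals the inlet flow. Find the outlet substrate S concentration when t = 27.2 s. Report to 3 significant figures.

Accumulation = in − out − consumed: V dC/dt = Q C_in − Q C − k V C.
This is linear with rate a = Q/V + k = 0.10460 s⁻¹.
C_ss = Q C_in/(Q + kV) = 1.4005 mol/L; C(t) = C_ss + (C₀ − C_ss) e^(−a t).
C(27.2) = 1.4005 + (2.8195)·e^(−0.10460·27.2) = 1.4005 + (2.8195)·0.058122 = 1.5643 mol/L.

1.56 mol/L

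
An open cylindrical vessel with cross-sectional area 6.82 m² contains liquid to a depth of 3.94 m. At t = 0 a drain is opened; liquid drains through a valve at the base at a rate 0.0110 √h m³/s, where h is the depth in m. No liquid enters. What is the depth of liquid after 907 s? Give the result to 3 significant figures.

With no inflow, A dh/dt = −0.0110 √h.
Separate and integrate: 2(√h − √h₀) = −(0.0110/A) t.
√h = √3.94 − 0.0110·907/(2·6.82) = 1.9849 − 0.73145 = 1.2535.
h = 1.2535² = 1.5712 m.

1.57 m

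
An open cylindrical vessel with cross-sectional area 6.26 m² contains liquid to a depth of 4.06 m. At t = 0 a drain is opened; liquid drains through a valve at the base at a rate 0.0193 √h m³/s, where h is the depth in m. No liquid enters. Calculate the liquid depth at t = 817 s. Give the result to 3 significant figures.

0.571 m

A dh/dt = −Q_out = −0.0193 √h.
This is separable: 2 d(√h)/dt = −0.0193/A, so √h = √h₀ − (0.0193/(2A)) t.
√h = √4.06 − 0.0193·817/(2·6.26) = 2.0149 − 1.2594 = 0.75551.
h = 0.75551² = 0.57080 m.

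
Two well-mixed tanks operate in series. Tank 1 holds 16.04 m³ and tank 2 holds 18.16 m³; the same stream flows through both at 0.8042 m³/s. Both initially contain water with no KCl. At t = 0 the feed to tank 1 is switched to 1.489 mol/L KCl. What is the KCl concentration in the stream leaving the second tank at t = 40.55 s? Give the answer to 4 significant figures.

0.8467 mol/L

Species balance on tank i: dCᵢ/dt = (Cᵢ₋₁ − Cᵢ)/τᵢ with τᵢ = Vᵢ/Q.
τ₁ = 16.04/0.8042 = 19.9453 s; τ₂ = 18.16/0.8042 = 22.5814 s.
Tank 1: C₁ = C_in(1 − e^(−t/τ₁)). Tank 2 (τ₁ ≠ τ₂): C₂ = C_in[1 − (τ₁ e^(−t/τ₁) − τ₂ e^(−t/τ₂))/(τ₁ − τ₂)].
At t = 40.55: e^(−t/τ₁) = 0.130934, e^(−t/τ₂) = 0.166008.
C₂ = 1.489·[1 − (19.9453·0.130934 − 22.5814·0.166008)/(-2.63616)] = 1.489·0.568625 = 0.846682 mol/L.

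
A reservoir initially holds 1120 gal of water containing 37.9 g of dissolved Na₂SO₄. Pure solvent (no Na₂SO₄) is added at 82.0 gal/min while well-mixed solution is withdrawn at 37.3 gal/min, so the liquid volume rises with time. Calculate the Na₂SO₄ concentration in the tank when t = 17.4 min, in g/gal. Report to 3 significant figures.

0.0129 g/gal

Total volume: dV/dt = Q_in − Q_out = 44.700 gal/min, so V(t) = 1120 + 44.700 t and V(17.4) = 1897.8 gal.
Species balance (pure solvent in): dm/dt = −Q_out · m/V(t).
dm/m = −Q_out dt/(V₀ + 44.700 t); integrating gives ln(m/m₀) = −(Q_out/(Q_in−Q_out)) ln(V/V₀).
m = m₀ (V₀/V)^(Q_out/(Q_in−Q_out)) = 37.9 × (1120/1897.8)^(0.83445) = 24.408 g.
C = m/V = 24.408/1897.8 = 0.012861 g/gal.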